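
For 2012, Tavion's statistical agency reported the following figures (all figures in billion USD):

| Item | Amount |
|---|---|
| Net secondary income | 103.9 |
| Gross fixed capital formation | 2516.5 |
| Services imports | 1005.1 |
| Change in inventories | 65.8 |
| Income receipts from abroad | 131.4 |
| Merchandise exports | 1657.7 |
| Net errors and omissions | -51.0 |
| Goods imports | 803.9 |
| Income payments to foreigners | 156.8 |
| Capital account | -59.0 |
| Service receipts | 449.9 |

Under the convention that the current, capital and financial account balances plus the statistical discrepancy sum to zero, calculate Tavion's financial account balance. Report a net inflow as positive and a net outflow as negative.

Goods balance = 1657.7 - 803.9 = 853.8
Services balance = 449.9 - 1005.1 = -555.2
Trade balance (goods + services) = 853.8 + (-555.2) = 298.6
Net primary income = 131.4 - 156.8 = -25.4
Net secondary income = 103.9
Current account = 298.6 + (-25.4) + 103.9 = 377.1
Financial account = -(377.1 + (-59.0) + (-51.0)) = -267.1

-267.1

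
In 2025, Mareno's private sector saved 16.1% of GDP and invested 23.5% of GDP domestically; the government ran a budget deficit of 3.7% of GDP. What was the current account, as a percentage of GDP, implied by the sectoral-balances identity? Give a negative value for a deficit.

By the sectoral-balances identity, CA = (S_private - I) + (T - G).
Private balance = 16.1 - 23.5 = -7.4
Government balance (T - G) = -3.7
CA = -7.4 + (-3.7) = -11.1

-11.1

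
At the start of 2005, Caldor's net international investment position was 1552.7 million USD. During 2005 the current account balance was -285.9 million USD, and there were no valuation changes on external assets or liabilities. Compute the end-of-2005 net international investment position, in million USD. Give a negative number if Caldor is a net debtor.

With no valuation effects, change in NIIP = current account = -285.9
End-of-year NIIP = 1552.7 + (-285.9) = 1266.8

1266.8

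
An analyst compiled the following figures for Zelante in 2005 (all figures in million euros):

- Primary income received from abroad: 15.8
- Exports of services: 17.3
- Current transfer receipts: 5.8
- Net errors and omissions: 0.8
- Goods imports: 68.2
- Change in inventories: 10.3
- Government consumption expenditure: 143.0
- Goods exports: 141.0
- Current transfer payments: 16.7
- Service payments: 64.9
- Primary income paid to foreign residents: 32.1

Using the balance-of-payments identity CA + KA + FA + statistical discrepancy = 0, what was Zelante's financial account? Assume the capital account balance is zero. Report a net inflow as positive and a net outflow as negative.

1.2

Goods balance = 141.0 - 68.2 = 72.8
Services balance = 17.3 - 64.9 = -47.6
Trade balance (goods + services) = 72.8 + (-47.6) = 25.2
Net primary income = 15.8 - 32.1 = -16.3
Net secondary income = 5.8 - 16.7 = -10.9
Current account = 25.2 + (-16.3) + (-10.9) = -2.0
Financial account = -(-2.0 + 0.8) = 1.2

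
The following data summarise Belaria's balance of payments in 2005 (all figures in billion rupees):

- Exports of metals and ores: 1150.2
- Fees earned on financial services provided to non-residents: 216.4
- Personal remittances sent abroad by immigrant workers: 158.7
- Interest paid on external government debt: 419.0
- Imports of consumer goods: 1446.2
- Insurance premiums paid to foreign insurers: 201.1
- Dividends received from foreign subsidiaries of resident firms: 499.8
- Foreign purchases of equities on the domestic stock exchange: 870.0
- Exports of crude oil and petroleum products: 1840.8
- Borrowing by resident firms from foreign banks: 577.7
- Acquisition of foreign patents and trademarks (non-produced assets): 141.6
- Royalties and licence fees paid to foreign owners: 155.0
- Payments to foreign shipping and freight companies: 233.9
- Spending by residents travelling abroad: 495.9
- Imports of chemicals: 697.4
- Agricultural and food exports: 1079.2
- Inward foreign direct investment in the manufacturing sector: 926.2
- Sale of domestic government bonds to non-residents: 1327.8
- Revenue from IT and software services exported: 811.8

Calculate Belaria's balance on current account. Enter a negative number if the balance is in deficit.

1791.0

Goods: -697.4 - 1446.2 + 1150.2 + 1079.2 + 1840.8 = 1926.6
Services: 811.8 + 216.4 - 201.1 - 155.0 - 495.9 - 233.9 = -57.7
Primary income: -419.0 + 499.8 = 80.8
Secondary income: -158.7
Current account = 1926.6 + (-57.7) + 80.8 + (-158.7) = 1791.0
(Excluded from the current account — financial account: foreign purchases of equities on the domestic stock exchange 870.0, borrowing by resident firms from foreign banks 577.7, inward foreign direct investment in the manufacturing sector 926.2, sale of domestic government bonds to non-residents 1327.8; capital account: acquisition of foreign patents and trademarks (non-produced assets) 141.6.)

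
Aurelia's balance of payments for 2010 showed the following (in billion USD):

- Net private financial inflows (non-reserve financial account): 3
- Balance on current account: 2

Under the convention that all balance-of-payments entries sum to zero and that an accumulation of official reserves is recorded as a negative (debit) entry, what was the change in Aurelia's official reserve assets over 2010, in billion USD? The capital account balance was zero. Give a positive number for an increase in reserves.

5

Official reserve transactions balance = -(2 + 3) = -5
An accumulation of reserves is recorded as a debit (negative entry), so the change in the stock of reserves is the negative of that balance.
Change in official reserves = -(-5) = 5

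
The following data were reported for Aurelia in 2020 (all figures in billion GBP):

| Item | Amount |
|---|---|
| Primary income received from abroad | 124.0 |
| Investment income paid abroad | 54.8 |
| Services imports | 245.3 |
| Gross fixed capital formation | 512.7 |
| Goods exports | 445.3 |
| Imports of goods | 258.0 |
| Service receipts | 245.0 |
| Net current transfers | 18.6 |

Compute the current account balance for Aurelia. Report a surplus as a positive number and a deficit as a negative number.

274.8

Goods balance = 445.3 - 258.0 = 187.3
Services balance = 245.0 - 245.3 = -0.3
Trade balance (goods + services) = 187.3 + (-0.3) = 187.0
Net primary income = 124.0 - 54.8 = 69.2
Net secondary income = 18.6
Current account = 187.0 + 69.2 + 18.6 = 274.8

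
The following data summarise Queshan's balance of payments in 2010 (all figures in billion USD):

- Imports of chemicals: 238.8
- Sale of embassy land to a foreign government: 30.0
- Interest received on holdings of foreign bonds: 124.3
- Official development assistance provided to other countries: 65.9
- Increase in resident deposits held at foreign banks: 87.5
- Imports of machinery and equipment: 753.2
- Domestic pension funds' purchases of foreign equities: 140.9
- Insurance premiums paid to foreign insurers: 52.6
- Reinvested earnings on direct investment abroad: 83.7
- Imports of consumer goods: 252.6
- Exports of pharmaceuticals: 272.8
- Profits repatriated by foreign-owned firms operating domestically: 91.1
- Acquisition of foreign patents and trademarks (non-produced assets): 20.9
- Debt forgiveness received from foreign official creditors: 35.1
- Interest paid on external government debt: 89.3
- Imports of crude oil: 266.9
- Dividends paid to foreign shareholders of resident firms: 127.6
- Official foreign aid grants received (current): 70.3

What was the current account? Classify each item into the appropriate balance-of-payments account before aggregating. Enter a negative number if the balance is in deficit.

-1386.9

Goods: -266.9 - 753.2 + 272.8 - 252.6 - 238.8 = -1238.7
Services: -52.6
Primary income: -91.1 + 83.7 + 124.3 - 127.6 - 89.3 = -100.0
Secondary income: 70.3 - 65.9 = 4.4
Current account = (-1238.7) + (-52.6) + (-100.0) + 4.4 = -1386.9
(Excluded from the current account — capital account: sale of embassy land to a foreign government 30.0, acquisition of foreign patents and trademarks (non-produced assets) 20.9, debt forgiveness received from foreign official creditors 35.1; financial account: increase in resident deposits held at foreign banks 87.5, domestic pension funds' purchases of foreign equities 140.9.)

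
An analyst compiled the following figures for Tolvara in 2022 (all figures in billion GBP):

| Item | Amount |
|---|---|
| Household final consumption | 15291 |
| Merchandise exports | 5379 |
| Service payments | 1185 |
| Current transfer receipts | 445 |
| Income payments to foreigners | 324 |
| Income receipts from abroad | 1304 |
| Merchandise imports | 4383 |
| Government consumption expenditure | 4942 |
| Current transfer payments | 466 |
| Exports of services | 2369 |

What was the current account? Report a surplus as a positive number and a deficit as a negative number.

3139

Goods balance = 5379 - 4383 = 996
Services balance = 2369 - 1185 = 1184
Trade balance (goods + services) = 996 + 1184 = 2180
Net primary income = 1304 - 324 = 980
Net secondary income = 445 - 466 = -21
Current account = 2180 + 980 + (-21) = 3139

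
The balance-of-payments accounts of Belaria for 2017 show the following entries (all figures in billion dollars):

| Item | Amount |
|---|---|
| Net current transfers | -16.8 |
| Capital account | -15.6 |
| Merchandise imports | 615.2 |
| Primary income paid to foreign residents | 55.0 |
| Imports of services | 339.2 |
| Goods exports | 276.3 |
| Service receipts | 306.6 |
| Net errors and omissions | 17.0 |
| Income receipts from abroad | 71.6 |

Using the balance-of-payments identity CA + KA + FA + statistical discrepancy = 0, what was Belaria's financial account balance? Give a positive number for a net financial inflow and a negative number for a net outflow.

370.3

Goods balance = 276.3 - 615.2 = -338.9
Services balance = 306.6 - 339.2 = -32.6
Trade balance (goods + services) = -338.9 + (-32.6) = -371.5
Net primary income = 71.6 - 55.0 = 16.6
Net secondary income = -16.8
Current account = -371.5 + 16.6 + (-16.8) = -371.7
Financial account = -(-371.7 + (-15.6) + 17.0) = 370.3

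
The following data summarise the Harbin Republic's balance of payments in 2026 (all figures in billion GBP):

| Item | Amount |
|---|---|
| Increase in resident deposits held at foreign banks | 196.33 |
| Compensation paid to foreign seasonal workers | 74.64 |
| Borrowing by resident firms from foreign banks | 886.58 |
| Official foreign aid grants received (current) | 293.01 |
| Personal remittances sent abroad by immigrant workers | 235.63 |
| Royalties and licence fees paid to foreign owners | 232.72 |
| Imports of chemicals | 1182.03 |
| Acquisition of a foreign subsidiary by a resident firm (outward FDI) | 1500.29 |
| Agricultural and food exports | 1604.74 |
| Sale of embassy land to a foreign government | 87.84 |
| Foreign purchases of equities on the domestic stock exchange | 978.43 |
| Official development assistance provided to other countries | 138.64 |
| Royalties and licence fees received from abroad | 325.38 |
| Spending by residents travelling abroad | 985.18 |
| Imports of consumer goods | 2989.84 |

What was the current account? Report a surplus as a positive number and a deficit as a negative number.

Goods: -1182.03 - 2989.84 + 1604.74 = -2567.13
Services: 325.38 - 985.18 - 232.72 = -892.52
Primary income: -74.64
Secondary income: -235.63 - 138.64 + 293.01 = -81.26
Current account = (-2567.13) + (-892.52) + (-74.64) + (-81.26) = -3615.55
(Excluded from the current account — financial account: increase in resident deposits held at foreign banks 196.33, borrowing by resident firms from foreign banks 886.58, acquisition of a foreign subsidiary by a resident firm (outward FDI) 1500.29, foreign purchases of equities on the domestic stock exchange 978.43; capital account: sale of embassy land to a foreign government 87.84.)

-3615.55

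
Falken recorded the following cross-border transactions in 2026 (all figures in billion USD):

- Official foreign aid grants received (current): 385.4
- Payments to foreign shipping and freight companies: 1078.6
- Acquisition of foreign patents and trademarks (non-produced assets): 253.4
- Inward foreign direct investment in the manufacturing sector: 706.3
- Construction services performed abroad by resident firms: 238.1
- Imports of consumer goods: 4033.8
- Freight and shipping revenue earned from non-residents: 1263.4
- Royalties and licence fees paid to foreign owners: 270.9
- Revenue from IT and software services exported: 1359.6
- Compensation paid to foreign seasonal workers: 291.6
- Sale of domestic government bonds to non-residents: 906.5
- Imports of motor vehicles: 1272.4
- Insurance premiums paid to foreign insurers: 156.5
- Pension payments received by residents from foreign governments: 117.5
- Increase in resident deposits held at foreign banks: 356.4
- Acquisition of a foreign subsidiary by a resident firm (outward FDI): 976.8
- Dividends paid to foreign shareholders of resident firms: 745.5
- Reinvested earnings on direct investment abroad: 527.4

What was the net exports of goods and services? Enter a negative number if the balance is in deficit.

Goods: -1272.4 - 4033.8 = -5306.2
Services: 238.1 - 1078.6 - 270.9 + 1359.6 + 1263.4 - 156.5 = 1355.1
Trade balance = -5306.2 + 1355.1 = -3951.1
(Excluded from the trade balance — secondary income: official foreign aid grants received (current) 385.4, pension payments received by residents from foreign governments 117.5; capital account: acquisition of foreign patents and trademarks (non-produced assets) 253.4; financial account: inward foreign direct investment in the manufacturing sector 706.3, sale of domestic government bonds to non-residents 906.5, increase in resident deposits held at foreign banks 356.4, acquisition of a foreign subsidiary by a resident firm (outward FDI) 976.8; primary income: compensation paid to foreign seasonal workers 291.6, dividends paid to foreign shareholders of resident firms 745.5, reinvested earnings on direct investment abroad 527.4.)

-3951.1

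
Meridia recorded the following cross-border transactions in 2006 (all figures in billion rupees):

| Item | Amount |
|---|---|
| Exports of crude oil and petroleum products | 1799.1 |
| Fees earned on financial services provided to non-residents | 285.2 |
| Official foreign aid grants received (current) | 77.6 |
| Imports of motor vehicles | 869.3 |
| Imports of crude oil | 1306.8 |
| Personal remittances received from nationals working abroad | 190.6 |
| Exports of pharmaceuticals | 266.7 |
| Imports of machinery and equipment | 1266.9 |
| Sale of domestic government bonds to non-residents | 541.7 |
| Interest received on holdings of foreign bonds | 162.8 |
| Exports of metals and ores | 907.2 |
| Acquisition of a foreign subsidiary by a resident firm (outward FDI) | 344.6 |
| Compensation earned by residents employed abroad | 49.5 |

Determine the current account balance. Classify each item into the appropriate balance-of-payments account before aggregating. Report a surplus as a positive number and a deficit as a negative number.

295.7

Goods: 1799.1 - 869.3 - 1306.8 + 907.2 - 1266.9 + 266.7 = -470.0
Services: 285.2
Primary income: 49.5 + 162.8 = 212.3
Secondary income: 190.6 + 77.6 = 268.2
Current account = (-470.0) + 285.2 + 212.3 + 268.2 = 295.7
(Excluded from the current account — financial account: sale of domestic government bonds to non-residents 541.7, acquisition of a foreign subsidiary by a resident firm (outward FDI) 344.6.)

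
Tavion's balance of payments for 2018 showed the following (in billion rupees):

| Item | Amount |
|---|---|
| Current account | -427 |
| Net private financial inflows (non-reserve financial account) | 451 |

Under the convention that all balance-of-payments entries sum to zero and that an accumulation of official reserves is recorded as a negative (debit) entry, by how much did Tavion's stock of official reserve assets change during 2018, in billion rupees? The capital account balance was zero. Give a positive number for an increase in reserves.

24

Official reserve transactions balance = -((-427) + 451) = -24
An accumulation of reserves is recorded as a debit (negative entry), so the change in the stock of reserves is the negative of that balance.
Change in official reserves = -(-24) = 24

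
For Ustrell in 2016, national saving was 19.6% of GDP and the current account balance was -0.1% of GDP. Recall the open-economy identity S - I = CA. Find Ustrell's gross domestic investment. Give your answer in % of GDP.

19.7

I = S - CA = 19.6 - (-0.1) = 19.7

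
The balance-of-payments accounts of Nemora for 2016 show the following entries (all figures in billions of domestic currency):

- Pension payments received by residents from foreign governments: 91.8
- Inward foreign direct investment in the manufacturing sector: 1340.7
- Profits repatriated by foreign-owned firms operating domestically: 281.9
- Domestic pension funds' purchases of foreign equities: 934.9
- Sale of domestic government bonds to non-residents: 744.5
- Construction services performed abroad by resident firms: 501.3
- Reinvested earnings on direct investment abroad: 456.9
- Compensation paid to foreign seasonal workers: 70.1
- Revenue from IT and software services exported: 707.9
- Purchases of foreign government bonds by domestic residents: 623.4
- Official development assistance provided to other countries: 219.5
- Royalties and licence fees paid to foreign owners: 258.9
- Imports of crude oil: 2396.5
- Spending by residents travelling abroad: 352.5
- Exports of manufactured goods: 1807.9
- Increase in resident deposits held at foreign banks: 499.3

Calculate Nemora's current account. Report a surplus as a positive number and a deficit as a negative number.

Goods: 1807.9 - 2396.5 = -588.6
Services: -258.9 + 707.9 - 352.5 + 501.3 = 597.8
Primary income: -70.1 + 456.9 - 281.9 = 104.9
Secondary income: -219.5 + 91.8 = -127.7
Current account = (-588.6) + 597.8 + 104.9 + (-127.7) = -13.6
(Excluded from the current account — financial account: inward foreign direct investment in the manufacturing sector 1340.7, domestic pension funds' purchases of foreign equities 934.9, sale of domestic government bonds to non-residents 744.5, purchases of foreign government bonds by domestic residents 623.4, increase in resident deposits held at foreign banks 499.3.)

-13.6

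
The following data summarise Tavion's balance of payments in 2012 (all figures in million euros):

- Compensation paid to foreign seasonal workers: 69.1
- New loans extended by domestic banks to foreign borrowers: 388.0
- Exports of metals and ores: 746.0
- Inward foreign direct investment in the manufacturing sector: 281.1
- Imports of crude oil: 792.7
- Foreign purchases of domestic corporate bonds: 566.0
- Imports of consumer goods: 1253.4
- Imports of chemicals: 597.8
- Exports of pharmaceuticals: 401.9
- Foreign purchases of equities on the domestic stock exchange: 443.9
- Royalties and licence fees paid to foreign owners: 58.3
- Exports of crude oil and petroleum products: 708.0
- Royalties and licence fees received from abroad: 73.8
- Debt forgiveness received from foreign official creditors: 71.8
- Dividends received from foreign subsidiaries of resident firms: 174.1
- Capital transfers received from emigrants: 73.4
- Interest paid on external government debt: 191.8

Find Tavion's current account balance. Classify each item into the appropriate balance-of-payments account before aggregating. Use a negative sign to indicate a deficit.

-859.3

Goods: 401.9 - 1253.4 - 597.8 - 792.7 + 746.0 + 708.0 = -788.0
Services: -58.3 + 73.8 = 15.5
Primary income: 174.1 - 191.8 - 69.1 = -86.8
Current account = (-788.0) + 15.5 + (-86.8) = -859.3
(Excluded from the current account — financial account: new loans extended by domestic banks to foreign borrowers 388.0, inward foreign direct investment in the manufacturing sector 281.1, foreign purchases of domestic corporate bonds 566.0, foreign purchases of equities on the domestic stock exchange 443.9; capital account: debt forgiveness received from foreign official creditors 71.8, capital transfers received from emigrants 73.4.)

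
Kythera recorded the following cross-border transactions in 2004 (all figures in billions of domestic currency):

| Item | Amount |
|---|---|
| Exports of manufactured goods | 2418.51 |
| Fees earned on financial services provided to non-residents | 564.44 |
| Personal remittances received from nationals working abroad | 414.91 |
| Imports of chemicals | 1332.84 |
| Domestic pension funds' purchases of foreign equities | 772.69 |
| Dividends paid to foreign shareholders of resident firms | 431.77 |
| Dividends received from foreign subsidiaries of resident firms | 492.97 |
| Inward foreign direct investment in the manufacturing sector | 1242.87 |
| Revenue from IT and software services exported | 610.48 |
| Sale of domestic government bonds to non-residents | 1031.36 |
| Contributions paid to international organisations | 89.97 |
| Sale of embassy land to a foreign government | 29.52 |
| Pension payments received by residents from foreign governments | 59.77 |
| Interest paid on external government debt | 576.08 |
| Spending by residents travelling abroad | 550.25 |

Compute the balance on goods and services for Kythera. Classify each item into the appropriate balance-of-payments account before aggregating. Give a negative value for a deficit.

1710.34

Goods: -1332.84 + 2418.51 = 1085.67
Services: 610.48 - 550.25 + 564.44 = 624.67
Trade balance = 1085.67 + 624.67 = 1710.34
(Excluded from the trade balance — secondary income: personal remittances received from nationals working abroad 414.91, contributions paid to international organisations 89.97, pension payments received by residents from foreign governments 59.77; financial account: domestic pension funds' purchases of foreign equities 772.69, inward foreign direct investment in the manufacturing sector 1242.87, sale of domestic government bonds to non-residents 1031.36; primary income: dividends paid to foreign shareholders of resident firms 431.77, dividends received from foreign subsidiaries of resident firms 492.97, interest paid on external government debt 576.08; capital account: sale of embassy land to a foreign government 29.52.)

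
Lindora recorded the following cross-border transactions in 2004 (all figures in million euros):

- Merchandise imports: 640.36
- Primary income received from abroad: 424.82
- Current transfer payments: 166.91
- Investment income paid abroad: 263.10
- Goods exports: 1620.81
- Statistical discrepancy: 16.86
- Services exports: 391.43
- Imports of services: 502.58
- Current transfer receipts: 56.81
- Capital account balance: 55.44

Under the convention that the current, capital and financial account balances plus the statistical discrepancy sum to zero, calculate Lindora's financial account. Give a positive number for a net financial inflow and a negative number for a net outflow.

Goods balance = 1620.81 - 640.36 = 980.45
Services balance = 391.43 - 502.58 = -111.15
Trade balance (goods + services) = 980.45 + (-111.15) = 869.30
Net primary income = 424.82 - 263.10 = 161.72
Net secondary income = 56.81 - 166.91 = -110.10
Current account = 869.30 + 161.72 + (-110.10) = 920.92
Financial account = -(920.92 + 55.44 + 16.86) = -993.22

-993.22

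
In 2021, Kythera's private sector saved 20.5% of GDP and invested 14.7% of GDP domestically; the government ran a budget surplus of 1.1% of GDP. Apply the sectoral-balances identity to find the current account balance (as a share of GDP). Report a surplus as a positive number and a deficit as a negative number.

6.9

By the sectoral-balances identity, CA = (S_private - I) + (T - G).
Private balance = 20.5 - 14.7 = 5.8
Government balance (T - G) = 1.1
CA = 5.8 + 1.1 = 6.9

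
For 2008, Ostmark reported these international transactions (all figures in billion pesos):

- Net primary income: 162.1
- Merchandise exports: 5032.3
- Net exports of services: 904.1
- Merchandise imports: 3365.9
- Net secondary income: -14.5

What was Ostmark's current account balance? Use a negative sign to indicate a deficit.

2718.1

Goods balance = 5032.3 - 3365.9 = 1666.4
Services balance = 904.1
Trade balance (goods + services) = 1666.4 + 904.1 = 2570.5
Net primary income = 162.1
Net secondary income = -14.5
Current account = 2570.5 + 162.1 + (-14.5) = 2718.1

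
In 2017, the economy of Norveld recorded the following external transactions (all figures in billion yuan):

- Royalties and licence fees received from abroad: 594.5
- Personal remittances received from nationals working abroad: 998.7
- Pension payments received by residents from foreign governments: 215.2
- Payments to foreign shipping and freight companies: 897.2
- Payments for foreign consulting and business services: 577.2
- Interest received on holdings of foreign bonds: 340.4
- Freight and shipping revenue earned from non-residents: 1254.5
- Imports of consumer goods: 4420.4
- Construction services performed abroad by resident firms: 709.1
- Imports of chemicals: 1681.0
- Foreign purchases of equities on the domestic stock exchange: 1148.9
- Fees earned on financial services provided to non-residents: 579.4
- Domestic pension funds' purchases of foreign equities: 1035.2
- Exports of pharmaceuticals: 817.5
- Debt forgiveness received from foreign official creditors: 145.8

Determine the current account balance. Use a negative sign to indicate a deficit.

Goods: -1681.0 - 4420.4 + 817.5 = -5283.9
Services: 594.5 - 577.2 - 897.2 + 1254.5 + 709.1 + 579.4 = 1663.1
Primary income: 340.4
Secondary income: 215.2 + 998.7 = 1213.9
Current account = (-5283.9) + 1663.1 + 340.4 + 1213.9 = -2066.5
(Excluded from the current account — financial account: foreign purchases of equities on the domestic stock exchange 1148.9, domestic pension funds' purchases of foreign equities 1035.2; capital account: debt forgiveness received from foreign official creditors 145.8.)

-2066.5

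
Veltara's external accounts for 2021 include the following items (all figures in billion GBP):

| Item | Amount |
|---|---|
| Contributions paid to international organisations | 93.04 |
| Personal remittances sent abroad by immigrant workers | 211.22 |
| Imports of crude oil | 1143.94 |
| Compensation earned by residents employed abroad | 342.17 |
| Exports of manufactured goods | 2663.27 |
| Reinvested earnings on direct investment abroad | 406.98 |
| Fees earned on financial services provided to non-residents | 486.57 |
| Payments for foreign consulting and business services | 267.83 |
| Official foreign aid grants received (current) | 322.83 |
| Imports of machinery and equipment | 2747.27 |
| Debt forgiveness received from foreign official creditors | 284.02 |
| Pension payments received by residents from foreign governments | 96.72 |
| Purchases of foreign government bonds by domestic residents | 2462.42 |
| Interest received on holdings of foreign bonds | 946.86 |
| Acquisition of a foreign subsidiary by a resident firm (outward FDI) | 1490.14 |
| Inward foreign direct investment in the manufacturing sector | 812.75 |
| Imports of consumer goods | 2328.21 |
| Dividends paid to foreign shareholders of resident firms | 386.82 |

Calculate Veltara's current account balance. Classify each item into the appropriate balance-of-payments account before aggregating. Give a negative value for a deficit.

Goods: -2747.27 - 1143.94 - 2328.21 + 2663.27 = -3556.15
Services: 486.57 - 267.83 = 218.74
Primary income: 946.86 - 386.82 + 342.17 + 406.98 = 1309.19
Secondary income: 322.83 - 211.22 - 93.04 + 96.72 = 115.29
Current account = (-3556.15) + 218.74 + 1309.19 + 115.29 = -1912.93
(Excluded from the current account — capital account: debt forgiveness received from foreign official creditors 284.02; financial account: purchases of foreign government bonds by domestic residents 2462.42, acquisition of a foreign subsidiary by a resident firm (outward FDI) 1490.14, inward foreign direct investment in the manufacturing sector 812.75.)

-1912.93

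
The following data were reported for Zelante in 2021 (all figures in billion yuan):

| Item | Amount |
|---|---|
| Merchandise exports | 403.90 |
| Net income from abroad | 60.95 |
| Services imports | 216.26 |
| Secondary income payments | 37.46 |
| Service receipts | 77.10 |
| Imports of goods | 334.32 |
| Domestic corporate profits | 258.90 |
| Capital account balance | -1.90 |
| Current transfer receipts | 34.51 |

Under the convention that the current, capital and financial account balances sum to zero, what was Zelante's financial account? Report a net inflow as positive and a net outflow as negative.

Goods balance = 403.90 - 334.32 = 69.58
Services balance = 77.10 - 216.26 = -139.16
Trade balance (goods + services) = 69.58 + (-139.16) = -69.58
Net primary income = 60.95
Net secondary income = 34.51 - 37.46 = -2.95
Current account = -69.58 + 60.95 + (-2.95) = -11.58
Financial account = -(-11.58 + (-1.90)) = 13.48

13.48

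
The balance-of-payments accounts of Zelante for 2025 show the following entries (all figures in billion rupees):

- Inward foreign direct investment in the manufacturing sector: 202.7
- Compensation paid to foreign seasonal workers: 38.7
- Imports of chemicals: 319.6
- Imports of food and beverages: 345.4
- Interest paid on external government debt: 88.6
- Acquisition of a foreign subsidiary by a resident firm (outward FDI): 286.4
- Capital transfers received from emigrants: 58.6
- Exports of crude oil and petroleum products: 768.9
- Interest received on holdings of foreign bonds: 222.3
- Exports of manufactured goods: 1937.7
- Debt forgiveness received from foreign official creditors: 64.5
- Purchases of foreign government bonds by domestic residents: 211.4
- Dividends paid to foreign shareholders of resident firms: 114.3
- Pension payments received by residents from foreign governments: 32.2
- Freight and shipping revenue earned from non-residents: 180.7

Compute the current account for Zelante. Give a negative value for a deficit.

Goods: -345.4 + 1937.7 + 768.9 - 319.6 = 2041.6
Services: 180.7
Primary income: -38.7 - 114.3 - 88.6 + 222.3 = -19.3
Secondary income: 32.2
Current account = 2041.6 + 180.7 + (-19.3) + 32.2 = 2235.2
(Excluded from the current account — financial account: inward foreign direct investment in the manufacturing sector 202.7, acquisition of a foreign subsidiary by a resident firm (outward FDI) 286.4, purchases of foreign government bonds by domestic residents 211.4; capital account: capital transfers received from emigrants 58.6, debt forgiveness received from foreign official creditors 64.5.)

2235.2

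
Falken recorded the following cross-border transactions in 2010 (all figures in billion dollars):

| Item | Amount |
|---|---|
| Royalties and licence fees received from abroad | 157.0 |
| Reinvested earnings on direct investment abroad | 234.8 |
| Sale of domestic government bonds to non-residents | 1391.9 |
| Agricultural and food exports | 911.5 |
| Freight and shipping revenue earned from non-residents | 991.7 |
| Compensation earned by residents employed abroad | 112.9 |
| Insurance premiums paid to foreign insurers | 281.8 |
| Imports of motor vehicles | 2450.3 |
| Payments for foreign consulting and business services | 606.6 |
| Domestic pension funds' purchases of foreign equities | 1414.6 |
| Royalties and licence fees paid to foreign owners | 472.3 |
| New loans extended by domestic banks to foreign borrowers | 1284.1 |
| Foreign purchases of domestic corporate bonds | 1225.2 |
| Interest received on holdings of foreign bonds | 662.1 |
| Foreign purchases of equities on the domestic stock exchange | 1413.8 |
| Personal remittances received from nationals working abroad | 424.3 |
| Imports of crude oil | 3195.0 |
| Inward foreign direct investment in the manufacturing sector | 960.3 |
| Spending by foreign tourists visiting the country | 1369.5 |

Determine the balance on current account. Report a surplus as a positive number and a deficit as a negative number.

Goods: -2450.3 - 3195.0 + 911.5 = -4733.8
Services: 157.0 + 991.7 + 1369.5 - 472.3 - 606.6 - 281.8 = 1157.5
Primary income: 112.9 + 234.8 + 662.1 = 1009.8
Secondary income: 424.3
Current account = (-4733.8) + 1157.5 + 1009.8 + 424.3 = -2142.2
(Excluded from the current account — financial account: sale of domestic government bonds to non-residents 1391.9, domestic pension funds' purchases of foreign equities 1414.6, new loans extended by domestic banks to foreign borrowers 1284.1, foreign purchases of domestic corporate bonds 1225.2, foreign purchases of equities on the domestic stock exchange 1413.8, inward foreign direct investment in the manufacturing sector 960.3.)

-2142.2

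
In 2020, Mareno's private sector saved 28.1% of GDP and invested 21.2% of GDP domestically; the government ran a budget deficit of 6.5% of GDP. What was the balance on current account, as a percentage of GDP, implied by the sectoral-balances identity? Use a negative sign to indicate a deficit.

0.4

By the sectoral-balances identity, CA = (S_private - I) + (T - G).
Private balance = 28.1 - 21.2 = 6.9
Government balance (T - G) = -6.5
CA = 6.9 + (-6.5) = 0.4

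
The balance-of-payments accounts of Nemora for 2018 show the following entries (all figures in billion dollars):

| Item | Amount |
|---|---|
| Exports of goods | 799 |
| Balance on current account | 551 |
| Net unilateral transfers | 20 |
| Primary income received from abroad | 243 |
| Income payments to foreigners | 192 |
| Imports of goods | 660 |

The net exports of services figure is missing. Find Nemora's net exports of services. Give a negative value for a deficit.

341

Current account = goods balance + services balance + net primary income + net secondary income
Sum of the known components = 210
Net exports of services = CA - (known components) = 551 - 210 = 341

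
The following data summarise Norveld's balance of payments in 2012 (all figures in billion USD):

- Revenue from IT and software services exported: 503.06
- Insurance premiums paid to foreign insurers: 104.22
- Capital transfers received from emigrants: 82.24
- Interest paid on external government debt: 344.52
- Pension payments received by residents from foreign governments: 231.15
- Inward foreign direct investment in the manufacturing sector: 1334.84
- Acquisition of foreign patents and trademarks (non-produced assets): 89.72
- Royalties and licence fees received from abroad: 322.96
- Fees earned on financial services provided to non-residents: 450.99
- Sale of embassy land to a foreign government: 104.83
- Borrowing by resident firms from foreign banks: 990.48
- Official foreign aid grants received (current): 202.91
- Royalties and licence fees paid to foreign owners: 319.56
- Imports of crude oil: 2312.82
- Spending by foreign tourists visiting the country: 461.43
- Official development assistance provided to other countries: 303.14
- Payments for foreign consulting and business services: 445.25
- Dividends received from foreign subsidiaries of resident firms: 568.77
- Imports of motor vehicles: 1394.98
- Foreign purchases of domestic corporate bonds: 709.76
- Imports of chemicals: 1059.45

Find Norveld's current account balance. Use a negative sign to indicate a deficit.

-3542.67

Goods: -1059.45 - 1394.98 - 2312.82 = -4767.25
Services: 450.99 - 104.22 + 503.06 + 322.96 + 461.43 - 319.56 - 445.25 = 869.41
Primary income: -344.52 + 568.77 = 224.25
Secondary income: 202.91 + 231.15 - 303.14 = 130.92
Current account = (-4767.25) + 869.41 + 224.25 + 130.92 = -3542.67
(Excluded from the current account — capital account: capital transfers received from emigrants 82.24, acquisition of foreign patents and trademarks (non-produced assets) 89.72, sale of embassy land to a foreign government 104.83; financial account: inward foreign direct investment in the manufacturing sector 1334.84, borrowing by resident firms from foreign banks 990.48, foreign purchases of domestic corporate bonds 709.76.)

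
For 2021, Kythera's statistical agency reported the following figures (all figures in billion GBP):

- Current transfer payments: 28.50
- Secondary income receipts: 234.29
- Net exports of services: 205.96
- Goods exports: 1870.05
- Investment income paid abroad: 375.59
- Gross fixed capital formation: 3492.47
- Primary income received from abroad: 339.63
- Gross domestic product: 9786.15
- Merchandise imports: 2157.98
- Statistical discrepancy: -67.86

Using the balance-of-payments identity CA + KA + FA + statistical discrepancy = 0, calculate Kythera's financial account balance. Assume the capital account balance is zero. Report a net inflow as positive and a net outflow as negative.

Goods balance = 1870.05 - 2157.98 = -287.93
Services balance = 205.96
Trade balance (goods + services) = -287.93 + 205.96 = -81.97
Net primary income = 339.63 - 375.59 = -35.96
Net secondary income = 234.29 - 28.50 = 205.79
Current account = -81.97 + (-35.96) + 205.79 = 87.86
Financial account = -(87.86 + (-67.86)) = -20.00

-20.00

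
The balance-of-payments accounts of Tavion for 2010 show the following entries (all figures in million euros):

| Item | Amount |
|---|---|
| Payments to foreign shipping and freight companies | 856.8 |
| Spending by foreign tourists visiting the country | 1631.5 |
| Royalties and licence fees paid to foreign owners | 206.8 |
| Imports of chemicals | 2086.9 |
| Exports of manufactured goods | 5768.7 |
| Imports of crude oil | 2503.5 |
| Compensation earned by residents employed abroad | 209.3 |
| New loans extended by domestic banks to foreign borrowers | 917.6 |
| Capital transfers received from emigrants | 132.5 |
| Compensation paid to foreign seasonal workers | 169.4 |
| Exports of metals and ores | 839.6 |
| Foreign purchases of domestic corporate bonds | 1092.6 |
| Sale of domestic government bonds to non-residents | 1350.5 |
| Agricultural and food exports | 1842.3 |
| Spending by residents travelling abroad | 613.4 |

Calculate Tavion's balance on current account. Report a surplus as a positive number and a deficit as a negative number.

Goods: -2086.9 + 839.6 + 5768.7 - 2503.5 + 1842.3 = 3860.2
Services: 1631.5 - 856.8 - 613.4 - 206.8 = -45.5
Primary income: 209.3 - 169.4 = 39.9
Current account = 3860.2 + (-45.5) + 39.9 = 3854.6
(Excluded from the current account — financial account: new loans extended by domestic banks to foreign borrowers 917.6, foreign purchases of domestic corporate bonds 1092.6, sale of domestic government bonds to non-residents 1350.5; capital account: capital transfers received from emigrants 132.5.)

3854.6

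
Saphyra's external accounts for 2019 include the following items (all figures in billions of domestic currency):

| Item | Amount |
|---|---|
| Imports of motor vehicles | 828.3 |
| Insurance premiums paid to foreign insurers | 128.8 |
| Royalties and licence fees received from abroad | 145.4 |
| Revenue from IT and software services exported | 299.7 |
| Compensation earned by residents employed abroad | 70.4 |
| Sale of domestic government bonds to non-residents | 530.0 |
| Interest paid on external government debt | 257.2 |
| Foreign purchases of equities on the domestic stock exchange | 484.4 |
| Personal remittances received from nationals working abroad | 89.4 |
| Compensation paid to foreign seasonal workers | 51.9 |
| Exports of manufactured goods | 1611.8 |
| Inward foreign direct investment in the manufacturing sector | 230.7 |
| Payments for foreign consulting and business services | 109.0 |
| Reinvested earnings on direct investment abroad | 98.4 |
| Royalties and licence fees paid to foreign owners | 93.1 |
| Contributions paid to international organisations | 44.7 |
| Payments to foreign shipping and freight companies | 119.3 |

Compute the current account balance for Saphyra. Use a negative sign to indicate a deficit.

Goods: -828.3 + 1611.8 = 783.5
Services: 299.7 - 128.8 - 119.3 - 109.0 + 145.4 - 93.1 = -5.1
Primary income: 70.4 - 257.2 - 51.9 + 98.4 = -140.3
Secondary income: 89.4 - 44.7 = 44.7
Current account = 783.5 + (-5.1) + (-140.3) + 44.7 = 682.8
(Excluded from the current account — financial account: sale of domestic government bonds to non-residents 530.0, foreign purchases of equities on the domestic stock exchange 484.4, inward foreign direct investment in the manufacturing sector 230.7.)

682.8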